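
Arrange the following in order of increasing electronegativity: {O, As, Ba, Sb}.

O is in period 2, group 16; As is in period 4, group 15; Sb is in period 5, group 15; Ba is in period 6, group 2.
Smaller atoms with higher effective nuclear charge are more electronegative.
Here both period and group differ, so the two effects have to be weighed against each other.
Sb > Ba: relative to Ba, both the across-period and down-group shifts push Sb's electronegativity up.
As > Sb: they share group 15; the group trend gives As the larger value.
O > As: both effects reinforce here, so O is clearly the higher of the two.
Approximate values (Pauling): O 3.44, As 2.18, Sb 2.05, Ba 0.89.
So from lowest to highest: Ba < Sb < As < O.

Ba, Sb, As, O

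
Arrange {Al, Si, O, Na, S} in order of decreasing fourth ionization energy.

Al, Na, O, S, Si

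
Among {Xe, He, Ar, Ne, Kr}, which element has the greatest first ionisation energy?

He

He is in period 1, group 18; Ne is in period 2, group 18; Ar is in period 3, group 18; Kr is in period 4, group 18; Xe is in period 5, group 18.
First ionization energy rises across a period (greater Z_eff holds electrons more tightly) and falls down a group (valence electrons are farther from the nucleus).
All are in group 18, so first ionization energy increases up the group.
The greatest first ionisation energy among these belongs to He.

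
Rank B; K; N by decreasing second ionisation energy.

After 1 electron has been removed, what remains? B⁺ still has 2 valence electrons; K⁺ is the bare [Ar] core; N⁺ still has 4 valence electrons.
Pulling an electron out of a noble-gas core costs far more than removing a remaining valence electron, so K sits at the high end of IE_2.
Valence configurations: B⁺ [He]2s², N⁺ [He]2s²2p².
The numbers (kJ/mol): B 2427, K 3052, N 2856.
Overall IE_2 order: B < N < K.

K, N, B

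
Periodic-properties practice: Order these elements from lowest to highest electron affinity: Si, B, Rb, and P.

B is in period 2, group 13; Si is in period 3, group 14; P is in period 3, group 15; Rb is in period 5, group 1.
Adding an electron releases more energy for atoms nearer the top right (short of the noble gases).
Here both period and group differ, so the two effects have to be weighed against each other.
Rb > B: this pair runs against the simple trend — see the exception note.
P > Rb: relative to Rb, both the across-period and down-group shifts push P's electron affinity up.
Si > P: this pair runs against the simple trend — see the exception note.
Note the exception: Rb has a higher electron affinity than B, contrary to the simple trend — B's ns²np¹ configuration gives only a small electron affinity — the sparsely filled np subshell binds an added electron weakly.
Note the exception: Si has a higher electron affinity than P, contrary to the simple trend — adding an electron to P's half-filled 3p³ is unfavourable, so Si (3p²) has the more exothermic EA.
For reference (kJ/mol): B 27, Si 134, P 72, Rb 47.
So from lowest to highest: B < Rb < P < Si.

B < Rb < P < Si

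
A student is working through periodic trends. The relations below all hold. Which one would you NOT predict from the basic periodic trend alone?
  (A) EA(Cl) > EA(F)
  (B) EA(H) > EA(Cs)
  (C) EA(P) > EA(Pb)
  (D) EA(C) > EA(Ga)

The general trend: electron affinity increases across a period and decreases down a group.
(A) Cl (period 3, group 17) vs F (period 2, group 17): the stated order contradicts the simple trend.
(B) H (period 1, group 1) vs Cs (period 6, group 1): the stated order agrees with the simple trend.
(C) P (period 3, group 15) vs Pb (period 6, group 14): the stated order agrees with the simple trend.
(D) C (period 2, group 14) vs Ga (period 4, group 13): the stated order agrees with the simple trend.
The exception is (A): F's small 2p subshell makes the incoming electron feel strong e⁻–e⁻ repulsion, so Cl actually releases more energy on gaining an electron.

(A)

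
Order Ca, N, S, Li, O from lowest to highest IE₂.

After 1 electron has been removed, what remains? Ca⁺ still has 1 valence electron; N⁺ still has 4 valence electrons; S⁺ still has 5 valence electrons; Li⁺ is the bare [He] core; O⁺ still has 5 valence electrons.
Pulling an electron out of a noble-gas core costs far more than removing a remaining valence electron, so Li sits at the high end of IE_2.
Valence configurations: Ca⁺ [Ar]4s¹, N⁺ [He]2s²2p², S⁺ [Ne]3s²3p³, O⁺ [He]2s²2p³.
Tabulated IE_2 (kJ/mol): Ca 1145, N 2856, S 2252, Li 7298, O 3388.
So the second ionization energies run Ca < S < N < O < Li.

Ca < S < N < O < Li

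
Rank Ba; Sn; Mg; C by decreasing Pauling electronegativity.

Atoms toward the upper right of the periodic table pull bonding electrons most strongly.
Here both period and group differ, so the two effects have to be weighed against each other.
Mg > Ba: Mg sits above Ba in group 2, so the down-group effect alone puts Mg higher.
Sn > Mg: the two effects oppose for this pair; the across-period effect wins (1.96 vs 1.31).
C > Sn: they share group 14; the group trend gives C the larger value.
For reference (Pauling): C 2.55, Mg 1.31, Sn 1.96, Ba 0.89.
So from highest to lowest: C > Sn > Mg > Ba.

C > Sn > Mg > Ba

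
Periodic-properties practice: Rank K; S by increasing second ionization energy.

S < K

The second ionization energy removes an electron from the +1 ion. For each element: K⁺ is the bare [Ar] core; S⁺ still has 5 valence electrons.
Core electrons are held far more tightly than valence electrons, so K tops the IE_2 order.
Approximate IE_2 values (kJ/mol): K 3052, S 2252.
Putting it together, IE_2: S < K.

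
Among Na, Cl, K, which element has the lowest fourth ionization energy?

Consider each +3 ion: Na³⁺ is already 2 electrons into the core; Cl³⁺ still has 4 valence electrons; K³⁺ is already 2 electrons into the core.
Pulling an electron out of a noble-gas core costs far more than removing a remaining valence electron, so K and Na sit at the high end of IE_4.
The numbers (kJ/mol): Na 9543, Cl 5159, K 5877.
So the fourth ionization energies run Cl < K < Na.

Cl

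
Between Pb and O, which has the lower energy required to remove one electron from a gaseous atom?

O is in period 2, group 16; Pb is in period 6, group 14.
IE₁ increases left→right with effective nuclear charge and decreases top→bottom as the valence shell moves farther out.
Here both period and group differ, so the two effects have to be weighed against each other.
O > Pb: both effects reinforce here, so O is clearly the higher of the two.
For reference (kJ/mol): O 1314, Pb 716.
So Pb has the lower energy required to remove one electron from a gaseous atom (Pb < O).

Pb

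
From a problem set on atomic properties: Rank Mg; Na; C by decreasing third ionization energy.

The third ionization energy removes an electron from the +2 ion. For each element: Mg²⁺ is the bare [Ne] core; Na²⁺ is already 1 electron into the core; C²⁺ still has 2 valence electrons.
Breaking into a closed-shell core is much more expensive than removing a leftover valence electron — Na and Mg have the largest IE_3 here.
The numbers (kJ/mol): Mg 7733, Na 6910, C 4620.
Putting it together, IE_3: C < Na < Mg.

Mg > Na > C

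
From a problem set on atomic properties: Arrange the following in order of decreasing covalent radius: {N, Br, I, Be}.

I > Br > Be > N

Atomic radius shrinks across a period as nuclear charge pulls the same shell inward, and grows down a group as new shells are added.
These span different periods and groups, so the two trends combine.
Be > N: both are in period 2; the period trend gives Be the larger value.
Br > Be: the two effects oppose for this pair; the down-group effect wins (114 vs 102 pm).
I > Br: they share group 17; the group trend gives I the larger value.
For reference (pm): Be 102, N 71, Br 114, I 133.
So from largest to smallest: I > Br > Be > N.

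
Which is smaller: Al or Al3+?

Forming Al3+ removes 3 electrons from Al. Fewer electrons for the same nuclear charge means less shielding and a higher Z_eff on the remaining electrons, and for main-group metals the entire outer shell is lost.
A cation is smaller than its parent atom: Al3+ < Al.

Al3+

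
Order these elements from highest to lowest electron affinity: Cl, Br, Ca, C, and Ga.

Atoms with high Z_eff and room in the valence shell (especially the halogens) have the most exothermic electron affinities.
These span different periods and groups, so the two trends combine.
Ga > Ca: both are in period 4; the period trend gives Ga the larger value.
C > Ga: relative to Ga, both the across-period and down-group shifts push C's electron affinity up.
Br > C: the two effects oppose for this pair; the across-period effect wins (325 vs 122 kJ/mol).
Cl > Br: Cl sits above Br in group 17, so the down-group effect alone puts Cl higher.
For reference (kJ/mol): C 122, Cl 349, Ca 2, Ga 29, Br 325.
So from highest to lowest: Cl > Br > C > Ga > Ca.

Cl, Br, C, Ga, Ca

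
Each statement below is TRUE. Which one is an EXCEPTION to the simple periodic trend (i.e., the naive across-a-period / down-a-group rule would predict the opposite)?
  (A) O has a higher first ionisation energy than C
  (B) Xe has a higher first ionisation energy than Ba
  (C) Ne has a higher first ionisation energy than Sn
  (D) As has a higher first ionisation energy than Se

(D)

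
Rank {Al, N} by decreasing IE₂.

N, Al

Consider each +1 ion: Al⁺ still has 2 valence electrons; N⁺ still has 4 valence electrons.
All are still removing valence electrons, so compare the +1 ions as you would atoms: IE_2 generally rises across a period (higher Z_eff) and falls down a group (larger shell), subject to the usual subshell exceptions.
Valence configurations: Al⁺ [Ne]3s², N⁺ [He]2s²2p².
Tabulated IE_2 (kJ/mol): Al 1817, N 2856.
So the second ionization energies run Al < N.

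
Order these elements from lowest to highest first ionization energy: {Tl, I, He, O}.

Tl < I < O < He

He is in period 1, group 18; O is in period 2, group 16; I is in period 5, group 17; Tl is in period 6, group 13.
Across a period the outer electron is held more tightly (higher IE₁); down a group it sits in a higher shell, more shielded, and comes off more easily.
These span different periods and groups, so the two trends combine.
I > Tl: relative to Tl, both the across-period and down-group shifts push I's first ionization energy up.
O > I: the two effects oppose for this pair; the down-group effect wins (1314 vs 1008 kJ/mol).
He > O: both effects reinforce here, so He is clearly the higher of the two.
For reference (kJ/mol): He 2372, O 1314, I 1008, Tl 589.
So from lowest to highest: Tl < I < O < He.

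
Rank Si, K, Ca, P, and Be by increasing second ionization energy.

Consider each +1 ion: Si⁺ still has 3 valence electrons; K⁺ is the bare [Ar] core; Ca⁺ still has 1 valence electron; P⁺ still has 4 valence electrons; Be⁺ still has 1 valence electron.
Breaking into a closed-shell core is much more expensive than removing a leftover valence electron — K has the largest IE_2 here.
Valence configurations: Si⁺ [Ne]3s²3p¹, Ca⁺ [Ar]4s¹, P⁺ [Ne]3s²3p², Be⁺ [He]2s¹.
The numbers (kJ/mol): Si 1577, K 3052, Ca 1145, P 1907, Be 1757.
Overall IE_2 order: Ca < Si < Be < P < K.

Ca < Si < Be < P < K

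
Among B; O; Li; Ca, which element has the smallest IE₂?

Ca

IE_2 is the cost of taking one more electron from the +1 cation: B⁺ still has 2 valence electrons; O⁺ still has 5 valence electrons; Li⁺ is the bare [He] core; Ca⁺ still has 1 valence electron.
Core electrons are held far more tightly than valence electrons, so Li tops the IE_2 order.
Valence configurations: B⁺ [He]2s², O⁺ [He]2s²2p³, Ca⁺ [Ar]4s¹.
Approximate IE_2 values (kJ/mol): B 2427, O 3388, Li 7298, Ca 1145.
Hence IE_2: Ca < B < O < Li.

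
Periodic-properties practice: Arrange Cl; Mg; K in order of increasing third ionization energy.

The third ionization energy removes an electron from the +2 ion. For each element: Cl²⁺ still has 5 valence electrons; Mg²⁺ is the bare [Ne] core; K²⁺ is already 1 electron into the core.
Pulling an electron out of a noble-gas core costs far more than removing a remaining valence electron, so K and Mg sit at the high end of IE_3.
Approximate IE_3 values (kJ/mol): Cl 3822, Mg 7733, K 4420.
Hence IE_3: Cl < K < Mg.

Cl < K < Mg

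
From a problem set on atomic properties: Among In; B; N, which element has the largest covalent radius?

In

B is in period 2, group 13; N is in period 2, group 15; In is in period 5, group 13.
Atomic radius shrinks across a period as nuclear charge pulls the same shell inward, and grows down a group as new shells are added.
Here both period and group differ, so the two effects have to be weighed against each other.
B > N: B lies to the left of N in period 2, so the across-period effect alone puts B larger.
In > B: In sits below B in group 13, so the down-group effect alone puts In larger.
Approximate values (pm): B 85, N 71, In 142.
The largest covalent radius among these belongs to In.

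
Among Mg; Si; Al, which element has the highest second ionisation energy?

The second ionization energy removes an electron from the +1 ion. For each element: Mg⁺ still has 1 valence electron; Si⁺ still has 3 valence electrons; Al⁺ still has 2 valence electrons.
All are still removing valence electrons, so compare the +1 ions as you would atoms: IE_2 generally rises across a period (higher Z_eff) and falls down a group (larger shell), subject to the usual subshell exceptions.
Valence configurations: Mg⁺ [Ne]3s¹, Si⁺ [Ne]3s²3p¹, Al⁺ [Ne]3s².
Si⁺ loses a lone 3p electron whereas Al⁺ must break into a filled 3s² pair, so IE_2(Al) > IE_2(Si) even though Si has the higher nuclear charge.
The numbers (kJ/mol): Mg 1451, Si 1577, Al 1817.
Hence IE_2: Mg < Si < Al.

Al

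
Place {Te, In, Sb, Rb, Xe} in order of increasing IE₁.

Rb < In < Sb < Te < Xe

Rb is in period 5, group 1; In is in period 5, group 13; Sb is in period 5, group 15; Te is in period 5, group 16; Xe is in period 5, group 18.
First ionization energy rises across a period (greater Z_eff holds electrons more tightly) and falls down a group (valence electrons are farther from the nucleus).
All lie in period 5, so first ionization energy increases left to right.
So from lowest to highest: Rb < In < Sb < Te < Xe.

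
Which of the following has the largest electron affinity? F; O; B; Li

F

Li is in period 2, group 1; B is in period 2, group 13; O is in period 2, group 16; F is in period 2, group 17.
EA tends to increase across a period and decrease down a group, though the pattern is less regular than for IE or radius.
All lie in period 2; the across-period trend (electron affinity increases left to right) applies, with the exception below.
Note the exception: Li has a higher electron affinity than B, contrary to the simple trend — B's ns²np¹ configuration gives only a small electron affinity — the sparsely filled np subshell binds an added electron weakly.
Approximate values (kJ/mol): Li 60, B 27, O 141, F 328.
The largest electron affinity among these belongs to F.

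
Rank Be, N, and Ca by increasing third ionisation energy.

N < Ca < Be

After 2 electrons have been removed, what remains? Be²⁺ is the bare [He] core; N²⁺ still has 3 valence electrons; Ca²⁺ is the bare [Ar] core.
Pulling an electron out of a noble-gas core costs far more than removing a remaining valence electron, so Ca and Be sit at the high end of IE_3.
The numbers (kJ/mol): Be 14849, N 4578, Ca 4912.
So the third ionization energies run N < Ca < Be.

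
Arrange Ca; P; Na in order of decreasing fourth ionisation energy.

Consider each +3 ion: Ca³⁺ is already 1 electron into the core; P³⁺ still has 2 valence electrons; Na³⁺ is already 2 electrons into the core.
Core electrons are held far more tightly than valence electrons, so Ca and Na top the IE_4 order.
Tabulated IE_4 (kJ/mol): Ca 6491, P 4964, Na 9543.
Overall IE_4 order: P < Ca < Na.

Na, Ca, P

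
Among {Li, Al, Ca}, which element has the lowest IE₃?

Al

Consider each +2 ion: Li²⁺ is already 1 electron into the core; Al²⁺ still has 1 valence electron; Ca²⁺ is the bare [Ar] core.
Breaking into a closed-shell core is much more expensive than removing a leftover valence electron — Ca and Li have the largest IE_3 here.
Approximate IE_3 values (kJ/mol): Li 11815, Al 2745, Ca 4912.
Putting it together, IE_3: Al < Ca < Li.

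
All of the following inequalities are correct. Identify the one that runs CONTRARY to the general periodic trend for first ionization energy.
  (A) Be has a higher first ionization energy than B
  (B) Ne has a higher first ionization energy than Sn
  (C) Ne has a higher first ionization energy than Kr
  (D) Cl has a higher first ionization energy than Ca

The general trend: first ionization energy increases across a period and decreases down a group.
(A) Be (period 2, group 2) vs B (period 2, group 13): the stated order contradicts the simple trend.
(B) Ne (period 2, group 18) vs Sn (period 5, group 14): the stated order agrees with the simple trend.
(C) Ne (period 2, group 18) vs Kr (period 4, group 18): the stated order agrees with the simple trend.
(D) Cl (period 3, group 17) vs Ca (period 4, group 2): the stated order agrees with the simple trend.
The exception is (A): removing B's lone 2p electron is easier than breaking Be's filled 2s².

(A)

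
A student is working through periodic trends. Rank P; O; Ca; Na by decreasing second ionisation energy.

Na, O, P, Ca

The second ionization energy removes an electron from the +1 ion. For each element: P⁺ still has 4 valence electrons; O⁺ still has 5 valence electrons; Ca⁺ still has 1 valence electron; Na⁺ is the bare [Ne] core.
Pulling an electron out of a noble-gas core costs far more than removing a remaining valence electron, so Na sits at the high end of IE_2.
Valence configurations: P⁺ [Ne]3s²3p², O⁺ [He]2s²2p³, Ca⁺ [Ar]4s¹.
Tabulated IE_2 (kJ/mol): P 1907, O 3388, Ca 1145, Na 4562.
Overall IE_2 order: Ca < P < O < Na.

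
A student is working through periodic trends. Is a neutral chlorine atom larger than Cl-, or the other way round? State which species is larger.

Cl-

Forming Cl- adds 1 electron to Cl. More electron–electron repulsion in the same shell, with unchanged nuclear charge, lets the cloud expand.
An anion is larger than its parent atom: Cl- > Cl.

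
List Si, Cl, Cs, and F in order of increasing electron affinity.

F is in period 2, group 17; Si is in period 3, group 14; Cl is in period 3, group 17; Cs is in period 6, group 1.
Atoms with high Z_eff and room in the valence shell (especially the halogens) have the most exothermic electron affinities.
Here both period and group differ, so the two effects have to be weighed against each other.
Si > Cs: relative to Cs, both the across-period and down-group shifts push Si's electron affinity up.
F > Si: relative to Si, both the across-period and down-group shifts push F's electron affinity up.
Cl > F: this pair runs against the simple trend — see the exception note.
Note the exception: Cl has a higher electron affinity than F, contrary to the simple trend — F's small 2p subshell makes the incoming electron feel strong e⁻–e⁻ repulsion, so Cl actually releases more energy on gaining an electron.
Tabulated electron affinity (kJ/mol): F 328, Si 134, Cl 349, Cs 46.
So from lowest to highest: Cs < Si < F < Cl.

Cs, Si, F, Cl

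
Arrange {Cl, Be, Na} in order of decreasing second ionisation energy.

Na > Cl > Be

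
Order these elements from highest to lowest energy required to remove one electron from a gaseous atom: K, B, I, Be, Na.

I > Be > B > Na > K

First ionization energy rises across a period (greater Z_eff holds electrons more tightly) and falls down a group (valence electrons are farther from the nucleus).
Here both period and group differ, so the two effects have to be weighed against each other.
Na > K: they share group 1; the group trend gives Na the larger value.
B > Na: both effects reinforce here, so B is clearly the higher of the two.
Be > B: this pair runs against the simple trend — see the exception note.
I > Be: the two effects oppose for this pair; the across-period effect wins (1008 vs 900 kJ/mol).
Note the exception: Be has a higher first ionization energy than B, contrary to the simple trend — removing B's lone 2p electron is easier than breaking Be's filled 2s².
Approximate values (kJ/mol): Be 900, B 801, Na 496, K 419, I 1008.
So from highest to lowest: I > Be > B > Na > K.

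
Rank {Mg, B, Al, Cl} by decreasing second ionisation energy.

B > Cl > Al > Mg

Consider each +1 ion: Mg⁺ still has 1 valence electron; B⁺ still has 2 valence electrons; Al⁺ still has 2 valence electrons; Cl⁺ still has 6 valence electrons.
All are still removing valence electrons, so compare the +1 ions as you would atoms: IE_2 generally rises across a period (higher Z_eff) and falls down a group (larger shell), subject to the usual subshell exceptions.
Valence configurations: Mg⁺ [Ne]3s¹, B⁺ [He]2s², Al⁺ [Ne]3s², Cl⁺ [Ne]3s²3p⁴.
The numbers (kJ/mol): Mg 1451, B 2427, Al 1817, Cl 2298.
Overall IE_2 order: Mg < Al < Cl < B.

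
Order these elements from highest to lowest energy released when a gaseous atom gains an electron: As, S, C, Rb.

S > C > As > Rb

C is in period 2, group 14; S is in period 3, group 16; As is in period 4, group 15; Rb is in period 5, group 1.
Electron affinity generally becomes more exothermic across a period toward the halogens and less exothermic down a group.
Here both period and group differ, so the two effects have to be weighed against each other.
As > Rb: relative to Rb, both the across-period and down-group shifts push As's electron affinity up.
C > As: period and group pull opposite ways; the down-group shift dominates (122 vs 78 kJ/mol).
S > C: period and group pull opposite ways; the across-period shift dominates (200 vs 122 kJ/mol).
For reference (kJ/mol): C 122, S 200, As 78, Rb 47.
So from highest to lowest: S > C > As > Rb.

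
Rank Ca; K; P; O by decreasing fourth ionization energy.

O > Ca > K > P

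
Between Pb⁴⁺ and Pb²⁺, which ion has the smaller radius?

Pb⁴⁺

Both ions have Z = 82 protons, but Pb⁴⁺ has lost more electrons, so its remaining electrons feel a larger effective nuclear charge per electron and are pulled in more tightly.
Higher positive charge → smaller ion, so Pb²⁺ > Pb⁴⁺.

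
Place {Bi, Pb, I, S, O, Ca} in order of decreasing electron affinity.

I > S > O > Bi > Pb > Ca

O is in period 2, group 16; S is in period 3, group 16; Ca is in period 4, group 2; I is in period 5, group 17; Pb is in period 6, group 14; Bi is in period 6, group 15.
Adding an electron releases more energy for atoms nearer the top right (short of the noble gases).
Here both period and group differ, so the two effects have to be weighed against each other.
Pb > Ca: the two effects oppose for this pair; the across-period effect wins (35 vs 2 kJ/mol).
Bi > Pb: both are in period 6; the period trend gives Bi the larger value.
O > Bi: relative to Bi, both the across-period and down-group shifts push O's electron affinity up.
S > O: this pair runs against the simple trend — see the exception note.
I > S: the two effects oppose for this pair; the across-period effect wins (295 vs 200 kJ/mol).
Note the exception: S has a higher electron affinity than O, contrary to the simple trend — the compact 2p subshell of O repels the added electron more than S's larger 3p does.
Tabulated electron affinity (kJ/mol): O 141, S 200, Ca 2, I 295, Pb 35, Bi 91.
So from highest to lowest: I > S > O > Bi > Pb > Ca.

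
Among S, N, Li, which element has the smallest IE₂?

Consider each +1 ion: S⁺ still has 5 valence electrons; N⁺ still has 4 valence electrons; Li⁺ is the bare [He] core.
Pulling an electron out of a noble-gas core costs far more than removing a remaining valence electron, so Li sits at the high end of IE_2.
Valence configurations: S⁺ [Ne]3s²3p³, N⁺ [He]2s²2p².
Approximate IE_2 values (kJ/mol): S 2252, N 2856, Li 7298.
Hence IE_2: S < N < Li.

S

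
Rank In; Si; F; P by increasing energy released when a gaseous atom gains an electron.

In < P < Si < F

Adding an electron releases more energy for atoms nearer the top right (short of the noble gases).
Neither a single period nor a single group — weigh both effects.
P > In: relative to In, both the across-period and down-group shifts push P's electron affinity up.
Si > P: this pair runs against the simple trend — see the exception note.
F > Si: both effects reinforce here, so F is clearly the higher of the two.
Note the exception: Si has a higher electron affinity than P, contrary to the simple trend — adding an electron to P's half-filled 3p³ is unfavourable, so Si (3p²) has the more exothermic EA.
Tabulated electron affinity (kJ/mol): F 328, Si 134, P 72, In 29.
So from lowest to highest: In < P < Si < F.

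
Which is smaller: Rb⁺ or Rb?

Rb⁺

Forming Rb⁺ removes 1 electron from Rb. Fewer electrons for the same nuclear charge means less shielding and a higher Z_eff on the remaining electrons, and for main-group metals the entire outer shell is lost.
A cation is smaller than its parent atom: Rb⁺ < Rb.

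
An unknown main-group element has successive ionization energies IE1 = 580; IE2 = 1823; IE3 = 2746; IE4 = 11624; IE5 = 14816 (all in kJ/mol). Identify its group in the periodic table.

Look for the largest jump between consecutive ionization energies: IE4/IE3 ≈ 4.2, far larger than any earlier ratio.
That jump marks the point where a core electron is being removed. So the atom has 3 valence electrons.
A main-group element with 3 valence electrons is in group 13.

Group 13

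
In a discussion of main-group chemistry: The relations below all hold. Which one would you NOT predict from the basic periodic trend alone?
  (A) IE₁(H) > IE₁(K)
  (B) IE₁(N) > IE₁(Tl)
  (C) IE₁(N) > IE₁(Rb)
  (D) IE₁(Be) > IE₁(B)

The general trend: IE₁ increases across a period and decreases down a group.
(A) H (period 1, group 1) vs K (period 4, group 1): the stated order agrees with the simple trend.
(B) N (period 2, group 15) vs Tl (period 6, group 13): the stated order agrees with the simple trend.
(C) N (period 2, group 15) vs Rb (period 5, group 1): the stated order agrees with the simple trend.
(D) Be (period 2, group 2) vs B (period 2, group 13): the stated order contradicts the simple trend.
The exception is (D): removing B's lone 2p electron is easier than breaking Be's filled 2s².

(D)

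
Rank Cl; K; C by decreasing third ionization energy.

C, K, Cl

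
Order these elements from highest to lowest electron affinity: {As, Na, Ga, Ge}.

Ge > As > Na > Ga

Electron affinity generally becomes more exothermic across a period toward the halogens and less exothermic down a group.
Neither a single period nor a single group — weigh both effects.
Na > Ga: period and group pull opposite ways; the down-group shift dominates (53 vs 29 kJ/mol).
As > Na: the two effects oppose for this pair; the across-period effect wins (78 vs 53 kJ/mol).
Ge > As: this pair runs against the simple trend — see the exception note.
Note the exception: Ge has a higher electron affinity than As, contrary to the simple trend — adding an electron to As's half-filled 4p³ is unfavourable, so Ge (4p²) has the more exothermic EA.
Approximate values (kJ/mol): Na 53, Ga 29, Ge 119, As 78.
So from highest to lowest: Ge > As > Na > Ga.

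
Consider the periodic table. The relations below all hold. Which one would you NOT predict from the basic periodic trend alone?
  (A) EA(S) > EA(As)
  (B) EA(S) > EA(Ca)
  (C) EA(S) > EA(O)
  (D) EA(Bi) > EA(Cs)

(C)

The general trend: electron affinity increases across a period and decreases down a group.
(A) S (period 3, group 16) vs As (period 4, group 15): the stated order agrees with the simple trend.
(B) S (period 3, group 16) vs Ca (period 4, group 2): the stated order agrees with the simple trend.
(C) S (period 3, group 16) vs O (period 2, group 16): the stated order contradicts the simple trend.
(D) Bi (period 6, group 15) vs Cs (period 6, group 1): the stated order agrees with the simple trend.
The exception is (C): the compact 2p subshell of O repels the added electron more than S's larger 3p does.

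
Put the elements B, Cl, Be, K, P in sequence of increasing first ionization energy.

K < B < Be < P < Cl

Be is in period 2, group 2; B is in period 2, group 13; P is in period 3, group 15; Cl is in period 3, group 17; K is in period 4, group 1.
Across a period the outer electron is held more tightly (higher IE₁); down a group it sits in a higher shell, more shielded, and comes off more easily.
Here both period and group differ, so the two effects have to be weighed against each other.
B > K: relative to K, both the across-period and down-group shifts push B's first ionization energy up.
Be > B: this pair runs against the simple trend — see the exception note.
P > Be: period and group pull opposite ways; the across-period shift dominates (1012 vs 900 kJ/mol).
Cl > P: Cl lies to the right of P in period 3, so the across-period effect alone puts Cl higher.
Note the exception: Be has a higher first ionization energy than B, contrary to the simple trend — removing B's lone 2p electron is easier than breaking Be's filled 2s².
Tabulated first ionization energy (kJ/mol): Be 900, B 801, P 1012, Cl 1251, K 419.
So from lowest to highest: K < B < Be < P < Cl.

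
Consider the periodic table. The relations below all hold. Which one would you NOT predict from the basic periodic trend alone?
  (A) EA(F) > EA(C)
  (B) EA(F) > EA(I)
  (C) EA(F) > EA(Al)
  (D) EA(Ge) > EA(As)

(D)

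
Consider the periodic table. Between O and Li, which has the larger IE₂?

Li

Consider each +1 ion: O⁺ still has 5 valence electrons; Li⁺ is the bare [He] core.
Core electrons are held far more tightly than valence electrons, so Li tops the IE_2 order.
The numbers (kJ/mol): O 3388, Li 7298.
Overall IE_2 order: O < Li.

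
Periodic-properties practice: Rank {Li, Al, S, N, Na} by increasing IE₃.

Al, S, N, Na, Li

Consider each +2 ion: Li²⁺ is already 1 electron into the core; Al²⁺ still has 1 valence electron; S²⁺ still has 4 valence electrons; N²⁺ still has 3 valence electrons; Na²⁺ is already 1 electron into the core.
Breaking into a closed-shell core is much more expensive than removing a leftover valence electron — Na and Li have the largest IE_3 here.
Valence configurations: Al²⁺ [Ne]3s¹, S²⁺ [Ne]3s²3p², N²⁺ [He]2s²2p¹.
Approximate IE_3 values (kJ/mol): Li 11815, Al 2745, S 3357, N 4578, Na 6910.
Putting it together, IE_3: Al < S < N < Na < Li.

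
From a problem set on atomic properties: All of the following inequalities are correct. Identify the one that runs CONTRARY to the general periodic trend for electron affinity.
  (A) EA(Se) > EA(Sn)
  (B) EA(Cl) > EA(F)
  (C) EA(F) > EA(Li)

(B)

The general trend: electron affinity increases across a period and decreases down a group.
(A) Se (period 4, group 16) vs Sn (period 5, group 14): the stated order agrees with the simple trend.
(B) Cl (period 3, group 17) vs F (period 2, group 17): the stated order contradicts the simple trend.
(C) F (period 2, group 17) vs Li (period 2, group 1): the stated order agrees with the simple trend.
The exception is (B): F's small 2p subshell makes the incoming electron feel strong e⁻–e⁻ repulsion, so Cl actually releases more energy on gaining an electron.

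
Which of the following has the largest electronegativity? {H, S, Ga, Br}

Br

Electronegativity increases across a period and decreases down a group, tracking effective nuclear charge and atomic size.
Neither a single period nor a single group — weigh both effects.
H > Ga: the two effects oppose for this pair; the down-group effect wins (2.20 vs 1.81).
S > H: the two effects oppose for this pair; the across-period effect wins (2.58 vs 2.20).
Br > S: the two effects oppose for this pair; the across-period effect wins (2.96 vs 2.58).
Tabulated electronegativity (Pauling): H 2.20, S 2.58, Ga 1.81, Br 2.96.
The largest electronegativity among these belongs to Br.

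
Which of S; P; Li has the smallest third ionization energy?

P

The third ionization energy removes an electron from the +2 ion. For each element: S²⁺ still has 4 valence electrons; P²⁺ still has 3 valence electrons; Li²⁺ is already 1 electron into the core.
Breaking into a closed-shell core is much more expensive than removing a leftover valence electron — Li has the largest IE_3 here.
Valence configurations: S²⁺ [Ne]3s²3p², P²⁺ [Ne]3s²3p¹.
The numbers (kJ/mol): S 3357, P 2914, Li 11815.
Overall IE_3 order: P < S < Li.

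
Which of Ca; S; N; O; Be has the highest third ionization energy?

Be

Consider each +2 ion: Ca²⁺ is the bare [Ar] core; S²⁺ still has 4 valence electrons; N²⁺ still has 3 valence electrons; O²⁺ still has 4 valence electrons; Be²⁺ is the bare [He] core.
Usually core removal costs more than valence removal, but here the competition is close: a tightly held n=2 valence electron can cost more to remove than an n=3 core electron, so the actual values have to decide it.
Valence configurations: S²⁺ [Ne]3s²3p², N²⁺ [He]2s²2p¹, O²⁺ [He]2s²2p².
Approximate IE_3 values (kJ/mol): Ca 4912, S 3357, N 4578, O 5300, Be 14849.
Overall IE_3 order: S < N < Ca < O < Be.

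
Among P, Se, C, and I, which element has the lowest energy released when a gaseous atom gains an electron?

Electron affinity generally becomes more exothermic across a period toward the halogens and less exothermic down a group.
These sit on a diagonal, where the across-period and down-group effects partly cancel.
C > P: period and group pull opposite ways; the down-group shift dominates (122 vs 72 kJ/mol).
Se > C: period and group pull opposite ways; the across-period shift dominates (195 vs 122 kJ/mol).
I > Se: period and group pull opposite ways; the across-period shift dominates (295 vs 195 kJ/mol).
Tabulated electron affinity (kJ/mol): C 122, P 72, Se 195, I 295.
The lowest energy released when a gaseous atom gains an electron among these belongs to P.

P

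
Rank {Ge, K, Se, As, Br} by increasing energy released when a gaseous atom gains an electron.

K, As, Ge, Se, Br

K is in period 4, group 1; Ge is in period 4, group 14; As is in period 4, group 15; Se is in period 4, group 16; Br is in period 4, group 17.
Atoms with high Z_eff and room in the valence shell (especially the halogens) have the most exothermic electron affinities.
All lie in period 4; the across-period trend (electron affinity increases left to right) applies, with the exception below.
Note the exception: Ge has a higher electron affinity than As, contrary to the simple trend — adding an electron to As's half-filled 4p³ is unfavourable, so Ge (4p²) has the more exothermic EA.
Tabulated electron affinity (kJ/mol): K 48, Ge 119, As 78, Se 195, Br 325.
So from lowest to highest: K < As < Ge < Se < Br.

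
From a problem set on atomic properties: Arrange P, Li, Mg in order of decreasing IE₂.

After 1 electron has been removed, what remains? P⁺ still has 4 valence electrons; Li⁺ is the bare [He] core; Mg⁺ still has 1 valence electron.
Pulling an electron out of a noble-gas core costs far more than removing a remaining valence electron, so Li sits at the high end of IE_2.
Valence configurations: P⁺ [Ne]3s²3p², Mg⁺ [Ne]3s¹.
The numbers (kJ/mol): P 1907, Li 7298, Mg 1451.
Hence IE_2: Mg < P < Li.

Li > P > Mg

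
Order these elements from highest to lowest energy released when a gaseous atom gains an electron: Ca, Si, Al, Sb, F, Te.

F is in period 2, group 17; Al is in period 3, group 13; Si is in period 3, group 14; Ca is in period 4, group 2; Sb is in period 5, group 15; Te is in period 5, group 16.
EA tends to increase across a period and decrease down a group, though the pattern is less regular than for IE or radius.
These span different periods and groups, so the two trends combine.
Al > Ca: both effects reinforce here, so Al is clearly the higher of the two.
Sb > Al: period and group pull opposite ways; the across-period shift dominates (103 vs 42 kJ/mol).
Si > Sb: the two effects oppose for this pair; the down-group effect wins (134 vs 103 kJ/mol).
Te > Si: the two effects oppose for this pair; the across-period effect wins (190 vs 134 kJ/mol).
F > Te: both effects reinforce here, so F is clearly the higher of the two.
For reference (kJ/mol): F 328, Al 42, Si 134, Ca 2, Sb 103, Te 190.
So from highest to lowest: F > Te > Si > Sb > Al > Ca.

F > Te > Si > Sb > Al > Ca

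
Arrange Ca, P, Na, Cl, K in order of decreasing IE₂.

After 1 electron has been removed, what remains? Ca⁺ still has 1 valence electron; P⁺ still has 4 valence electrons; Na⁺ is the bare [Ne] core; Cl⁺ still has 6 valence electrons; K⁺ is the bare [Ar] core.
Core electrons are held far more tightly than valence electrons, so K and Na top the IE_2 order.
Valence configurations: Ca⁺ [Ar]4s¹, P⁺ [Ne]3s²3p², Cl⁺ [Ne]3s²3p⁴.
Approximate IE_2 values (kJ/mol): Ca 1145, P 1907, Na 4562, Cl 2298, K 3052.
Overall IE_2 order: Ca < P < Cl < K < Na.

Na > K > Cl > P > Ca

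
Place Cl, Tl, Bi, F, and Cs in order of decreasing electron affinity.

F is in period 2, group 17; Cl is in period 3, group 17; Cs is in period 6, group 1; Tl is in period 6, group 13; Bi is in period 6, group 15.
Electron affinity generally becomes more exothermic across a period toward the halogens and less exothermic down a group.
These span different periods and groups, so the two trends combine.
Cs > Tl: this pair runs against the simple trend — see the exception note.
Bi > Cs: both are in period 6; the period trend gives Bi the larger value.
F > Bi: relative to Bi, both the across-period and down-group shifts push F's electron affinity up.
Cl > F: this pair runs against the simple trend — see the exception note.
Note the exception: Cs has a higher electron affinity than Tl, contrary to the simple trend — Tl's ns²np¹ configuration gives only a small electron affinity — the sparsely filled np subshell binds an added electron weakly.
Note the exception: Cl has a higher electron affinity than F, contrary to the simple trend — F's small 2p subshell makes the incoming electron feel strong e⁻–e⁻ repulsion, so Cl actually releases more energy on gaining an electron.
Approximate values (kJ/mol): F 328, Cl 349, Cs 46, Tl 19, Bi 91.
So from highest to lowest: Cl > F > Bi > Cs > Tl.

Cl, F, Bi, Cs, Tl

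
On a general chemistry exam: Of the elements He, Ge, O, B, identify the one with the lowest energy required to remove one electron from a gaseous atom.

Ge

He is in period 1, group 18; B is in period 2, group 13; O is in period 2, group 16; Ge is in period 4, group 14.
IE₁ increases left→right with effective nuclear charge and decreases top→bottom as the valence shell moves farther out.
Here both period and group differ, so the two effects have to be weighed against each other.
B > Ge: period and group pull opposite ways; the down-group shift dominates (801 vs 762 kJ/mol).
O > B: O lies to the right of B in period 2, so the across-period effect alone puts O higher.
He > O: both effects reinforce here, so He is clearly the higher of the two.
For reference (kJ/mol): He 2372, B 801, O 1314, Ge 762.
The lowest energy required to remove one electron from a gaseous atom among these belongs to Ge.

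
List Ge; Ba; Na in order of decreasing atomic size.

Na is in period 3, group 1; Ge is in period 4, group 14; Ba is in period 6, group 2.
Moving right in a period, electrons are added to the same shell under a stronger nuclear pull, so atoms get smaller; moving down, a new shell is opened and atoms get larger.
Neither a single period nor a single group — weigh both effects.
Na > Ge: the two effects oppose for this pair; the across-period effect wins (155 vs 121 pm).
Ba > Na: period and group pull opposite ways; the down-group shift dominates (196 vs 155 pm).
Tabulated atomic radius (pm): Na 155, Ge 121, Ba 196.
So from largest to smallest: Ba > Na > Ge.

Ba > Na > Ge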